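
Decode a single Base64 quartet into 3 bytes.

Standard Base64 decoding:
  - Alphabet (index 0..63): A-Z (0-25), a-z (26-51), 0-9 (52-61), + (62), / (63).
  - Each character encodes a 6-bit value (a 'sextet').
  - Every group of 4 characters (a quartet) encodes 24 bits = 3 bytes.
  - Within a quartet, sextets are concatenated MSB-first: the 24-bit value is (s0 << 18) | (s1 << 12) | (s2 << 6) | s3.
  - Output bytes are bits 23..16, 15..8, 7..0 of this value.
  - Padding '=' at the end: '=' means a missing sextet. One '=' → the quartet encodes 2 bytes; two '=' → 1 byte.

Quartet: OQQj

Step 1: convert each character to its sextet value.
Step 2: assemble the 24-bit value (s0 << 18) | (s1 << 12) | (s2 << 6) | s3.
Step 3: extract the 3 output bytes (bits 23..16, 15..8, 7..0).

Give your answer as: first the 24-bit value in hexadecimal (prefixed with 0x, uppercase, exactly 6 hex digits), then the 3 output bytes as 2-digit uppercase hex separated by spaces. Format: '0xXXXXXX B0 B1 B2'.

Sextets: O=14, Q=16, Q=16, j=35
24-bit: (14<<18) | (16<<12) | (16<<6) | 35
      = 0x380000 | 0x010000 | 0x000400 | 0x000023
      = 0x390423
Bytes: (v>>16)&0xFF=39, (v>>8)&0xFF=04, v&0xFF=23

Answer: 0x390423 39 04 23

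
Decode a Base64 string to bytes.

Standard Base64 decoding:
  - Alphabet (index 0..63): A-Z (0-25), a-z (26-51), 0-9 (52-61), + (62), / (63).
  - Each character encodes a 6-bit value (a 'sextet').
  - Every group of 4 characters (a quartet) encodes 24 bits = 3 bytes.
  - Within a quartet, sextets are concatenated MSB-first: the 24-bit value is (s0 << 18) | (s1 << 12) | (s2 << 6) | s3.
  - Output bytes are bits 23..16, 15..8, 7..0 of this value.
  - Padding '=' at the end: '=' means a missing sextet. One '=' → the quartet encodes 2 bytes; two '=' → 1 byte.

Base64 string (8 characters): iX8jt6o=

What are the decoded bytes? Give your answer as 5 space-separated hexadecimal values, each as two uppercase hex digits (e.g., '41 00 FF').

After char 0 ('i'=34): chars_in_quartet=1 acc=0x22 bytes_emitted=0
After char 1 ('X'=23): chars_in_quartet=2 acc=0x897 bytes_emitted=0
After char 2 ('8'=60): chars_in_quartet=3 acc=0x225FC bytes_emitted=0
After char 3 ('j'=35): chars_in_quartet=4 acc=0x897F23 -> emit 89 7F 23, reset; bytes_emitted=3
After char 4 ('t'=45): chars_in_quartet=1 acc=0x2D bytes_emitted=3
After char 5 ('6'=58): chars_in_quartet=2 acc=0xB7A bytes_emitted=3
After char 6 ('o'=40): chars_in_quartet=3 acc=0x2DEA8 bytes_emitted=3
Padding '=': partial quartet acc=0x2DEA8 -> emit B7 AA; bytes_emitted=5

Answer: 89 7F 23 B7 AA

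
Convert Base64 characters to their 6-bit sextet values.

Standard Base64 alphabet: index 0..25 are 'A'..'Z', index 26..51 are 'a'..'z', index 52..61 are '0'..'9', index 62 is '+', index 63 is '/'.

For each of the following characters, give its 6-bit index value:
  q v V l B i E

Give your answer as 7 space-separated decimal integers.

'q': a..z range, 26 + ord('q') − ord('a') = 42
'v': a..z range, 26 + ord('v') − ord('a') = 47
'V': A..Z range, ord('V') − ord('A') = 21
'l': a..z range, 26 + ord('l') − ord('a') = 37
'B': A..Z range, ord('B') − ord('A') = 1
'i': a..z range, 26 + ord('i') − ord('a') = 34
'E': A..Z range, ord('E') − ord('A') = 4

Answer: 42 47 21 37 1 34 4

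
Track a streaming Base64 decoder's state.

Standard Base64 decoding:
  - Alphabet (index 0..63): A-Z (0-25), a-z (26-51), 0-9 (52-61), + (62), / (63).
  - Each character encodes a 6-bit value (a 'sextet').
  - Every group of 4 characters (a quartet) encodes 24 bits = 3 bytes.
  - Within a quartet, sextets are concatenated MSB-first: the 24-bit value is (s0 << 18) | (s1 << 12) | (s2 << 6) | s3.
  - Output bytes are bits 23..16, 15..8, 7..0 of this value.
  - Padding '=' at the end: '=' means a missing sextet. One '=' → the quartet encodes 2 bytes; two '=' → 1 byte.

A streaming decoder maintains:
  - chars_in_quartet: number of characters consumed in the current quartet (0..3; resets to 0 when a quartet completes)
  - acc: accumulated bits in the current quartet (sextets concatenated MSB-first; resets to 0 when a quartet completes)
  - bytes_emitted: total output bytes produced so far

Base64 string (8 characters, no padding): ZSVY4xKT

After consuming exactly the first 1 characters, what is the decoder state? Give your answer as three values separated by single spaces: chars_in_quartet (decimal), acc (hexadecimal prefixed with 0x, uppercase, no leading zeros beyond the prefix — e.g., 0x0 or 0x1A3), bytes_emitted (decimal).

Answer: 1 0x19 0

Derivation:
After char 0 ('Z'=25): chars_in_quartet=1 acc=0x19 bytes_emitted=0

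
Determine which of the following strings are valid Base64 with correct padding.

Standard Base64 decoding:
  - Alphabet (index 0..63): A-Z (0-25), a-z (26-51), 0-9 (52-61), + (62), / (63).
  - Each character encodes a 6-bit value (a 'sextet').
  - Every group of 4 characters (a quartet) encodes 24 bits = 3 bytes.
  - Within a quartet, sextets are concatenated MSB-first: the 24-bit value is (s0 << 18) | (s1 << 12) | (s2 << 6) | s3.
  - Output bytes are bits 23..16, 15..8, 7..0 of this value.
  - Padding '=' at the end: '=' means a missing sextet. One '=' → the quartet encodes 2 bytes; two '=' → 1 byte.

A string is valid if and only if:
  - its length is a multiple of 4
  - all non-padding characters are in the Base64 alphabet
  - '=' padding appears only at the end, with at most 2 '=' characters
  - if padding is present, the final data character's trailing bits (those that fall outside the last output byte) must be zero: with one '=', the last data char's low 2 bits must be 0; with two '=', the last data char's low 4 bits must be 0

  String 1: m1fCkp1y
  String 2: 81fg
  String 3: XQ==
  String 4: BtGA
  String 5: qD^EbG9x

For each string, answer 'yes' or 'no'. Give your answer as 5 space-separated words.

Answer: yes yes yes yes no

Derivation:
String 1: 'm1fCkp1y' → valid
String 2: '81fg' → valid
String 3: 'XQ==' → valid
String 4: 'BtGA' → valid
String 5: 'qD^EbG9x' → invalid (bad char(s): ['^'])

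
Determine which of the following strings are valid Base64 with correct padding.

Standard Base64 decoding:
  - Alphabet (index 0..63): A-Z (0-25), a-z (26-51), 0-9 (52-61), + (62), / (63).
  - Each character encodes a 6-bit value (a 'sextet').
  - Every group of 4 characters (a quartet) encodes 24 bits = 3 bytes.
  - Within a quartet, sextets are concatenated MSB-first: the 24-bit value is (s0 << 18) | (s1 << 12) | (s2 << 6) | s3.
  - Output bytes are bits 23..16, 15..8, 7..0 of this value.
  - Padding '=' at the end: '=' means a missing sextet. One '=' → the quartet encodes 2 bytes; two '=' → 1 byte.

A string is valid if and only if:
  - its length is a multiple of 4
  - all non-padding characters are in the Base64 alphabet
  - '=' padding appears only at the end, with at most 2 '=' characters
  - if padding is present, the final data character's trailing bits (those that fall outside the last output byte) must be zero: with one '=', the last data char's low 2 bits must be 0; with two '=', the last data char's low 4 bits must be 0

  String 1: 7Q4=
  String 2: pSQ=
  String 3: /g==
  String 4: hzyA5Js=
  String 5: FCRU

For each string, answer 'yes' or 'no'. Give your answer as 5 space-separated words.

String 1: '7Q4=' → valid
String 2: 'pSQ=' → valid
String 3: '/g==' → valid
String 4: 'hzyA5Js=' → valid
String 5: 'FCRU' → valid

Answer: yes yes yes yes yes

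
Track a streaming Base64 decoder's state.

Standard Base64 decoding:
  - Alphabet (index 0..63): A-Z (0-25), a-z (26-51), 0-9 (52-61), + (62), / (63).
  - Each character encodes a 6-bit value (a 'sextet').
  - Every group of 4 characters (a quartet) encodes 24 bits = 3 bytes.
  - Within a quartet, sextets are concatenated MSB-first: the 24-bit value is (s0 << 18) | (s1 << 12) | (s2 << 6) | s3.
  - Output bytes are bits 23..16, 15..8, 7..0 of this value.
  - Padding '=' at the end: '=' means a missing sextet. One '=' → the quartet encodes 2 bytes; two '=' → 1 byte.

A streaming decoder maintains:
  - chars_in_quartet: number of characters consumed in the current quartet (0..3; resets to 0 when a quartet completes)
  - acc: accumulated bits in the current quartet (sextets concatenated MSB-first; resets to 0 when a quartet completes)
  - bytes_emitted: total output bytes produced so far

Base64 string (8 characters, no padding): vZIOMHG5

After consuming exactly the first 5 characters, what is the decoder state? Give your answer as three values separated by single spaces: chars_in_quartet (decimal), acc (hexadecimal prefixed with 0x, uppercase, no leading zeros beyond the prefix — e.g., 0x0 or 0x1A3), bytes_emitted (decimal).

Answer: 1 0xC 3

Derivation:
After char 0 ('v'=47): chars_in_quartet=1 acc=0x2F bytes_emitted=0
After char 1 ('Z'=25): chars_in_quartet=2 acc=0xBD9 bytes_emitted=0
After char 2 ('I'=8): chars_in_quartet=3 acc=0x2F648 bytes_emitted=0
After char 3 ('O'=14): chars_in_quartet=4 acc=0xBD920E -> emit BD 92 0E, reset; bytes_emitted=3
After char 4 ('M'=12): chars_in_quartet=1 acc=0xC bytes_emitted=3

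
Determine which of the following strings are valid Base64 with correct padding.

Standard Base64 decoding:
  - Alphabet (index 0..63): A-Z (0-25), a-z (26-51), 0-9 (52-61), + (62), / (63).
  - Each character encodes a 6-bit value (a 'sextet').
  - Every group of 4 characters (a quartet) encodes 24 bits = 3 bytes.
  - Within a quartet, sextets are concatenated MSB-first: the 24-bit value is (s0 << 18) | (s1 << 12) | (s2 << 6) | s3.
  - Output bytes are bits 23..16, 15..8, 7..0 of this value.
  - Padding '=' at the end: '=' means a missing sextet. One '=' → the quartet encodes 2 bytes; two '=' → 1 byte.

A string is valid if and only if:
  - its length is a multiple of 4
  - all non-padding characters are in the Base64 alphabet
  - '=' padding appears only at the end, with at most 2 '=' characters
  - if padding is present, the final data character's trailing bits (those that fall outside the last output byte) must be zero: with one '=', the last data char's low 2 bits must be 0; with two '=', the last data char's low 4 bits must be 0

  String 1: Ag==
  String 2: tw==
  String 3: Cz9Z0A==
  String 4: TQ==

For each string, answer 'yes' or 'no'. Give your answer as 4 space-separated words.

String 1: 'Ag==' → valid
String 2: 'tw==' → valid
String 3: 'Cz9Z0A==' → valid
String 4: 'TQ==' → valid

Answer: yes yes yes yes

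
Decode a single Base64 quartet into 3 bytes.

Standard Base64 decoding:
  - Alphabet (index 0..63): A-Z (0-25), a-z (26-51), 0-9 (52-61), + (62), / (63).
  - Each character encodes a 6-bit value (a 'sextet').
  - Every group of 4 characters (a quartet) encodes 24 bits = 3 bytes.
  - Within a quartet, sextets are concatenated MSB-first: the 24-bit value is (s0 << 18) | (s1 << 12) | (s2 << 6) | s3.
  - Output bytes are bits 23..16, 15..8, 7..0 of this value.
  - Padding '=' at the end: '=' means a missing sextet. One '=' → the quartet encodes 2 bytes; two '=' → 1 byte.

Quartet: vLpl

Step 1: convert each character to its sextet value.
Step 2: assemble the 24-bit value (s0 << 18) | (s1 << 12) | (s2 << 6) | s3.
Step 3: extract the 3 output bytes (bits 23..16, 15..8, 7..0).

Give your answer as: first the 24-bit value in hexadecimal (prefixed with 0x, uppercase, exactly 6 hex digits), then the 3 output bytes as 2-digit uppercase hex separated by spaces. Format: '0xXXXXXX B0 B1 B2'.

Answer: 0xBCBA65 BC BA 65

Derivation:
Sextets: v=47, L=11, p=41, l=37
24-bit: (47<<18) | (11<<12) | (41<<6) | 37
      = 0xBC0000 | 0x00B000 | 0x000A40 | 0x000025
      = 0xBCBA65
Bytes: (v>>16)&0xFF=BC, (v>>8)&0xFF=BA, v&0xFF=65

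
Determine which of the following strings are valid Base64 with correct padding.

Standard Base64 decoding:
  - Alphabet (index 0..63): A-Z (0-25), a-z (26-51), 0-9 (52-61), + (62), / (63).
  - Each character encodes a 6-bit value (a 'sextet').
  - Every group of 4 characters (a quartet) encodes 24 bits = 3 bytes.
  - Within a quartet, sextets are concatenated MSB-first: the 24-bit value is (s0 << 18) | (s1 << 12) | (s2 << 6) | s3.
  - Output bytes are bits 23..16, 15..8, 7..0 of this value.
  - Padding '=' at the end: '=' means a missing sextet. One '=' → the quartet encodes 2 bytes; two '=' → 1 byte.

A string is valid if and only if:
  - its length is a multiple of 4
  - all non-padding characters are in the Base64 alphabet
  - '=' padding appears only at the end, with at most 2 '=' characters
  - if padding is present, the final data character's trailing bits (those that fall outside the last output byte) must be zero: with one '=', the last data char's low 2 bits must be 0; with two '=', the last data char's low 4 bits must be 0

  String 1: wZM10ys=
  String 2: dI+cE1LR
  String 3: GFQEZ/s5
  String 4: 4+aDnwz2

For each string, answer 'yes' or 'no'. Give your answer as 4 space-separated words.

String 1: 'wZM10ys=' → valid
String 2: 'dI+cE1LR' → valid
String 3: 'GFQEZ/s5' → valid
String 4: '4+aDnwz2' → valid

Answer: yes yes yes yes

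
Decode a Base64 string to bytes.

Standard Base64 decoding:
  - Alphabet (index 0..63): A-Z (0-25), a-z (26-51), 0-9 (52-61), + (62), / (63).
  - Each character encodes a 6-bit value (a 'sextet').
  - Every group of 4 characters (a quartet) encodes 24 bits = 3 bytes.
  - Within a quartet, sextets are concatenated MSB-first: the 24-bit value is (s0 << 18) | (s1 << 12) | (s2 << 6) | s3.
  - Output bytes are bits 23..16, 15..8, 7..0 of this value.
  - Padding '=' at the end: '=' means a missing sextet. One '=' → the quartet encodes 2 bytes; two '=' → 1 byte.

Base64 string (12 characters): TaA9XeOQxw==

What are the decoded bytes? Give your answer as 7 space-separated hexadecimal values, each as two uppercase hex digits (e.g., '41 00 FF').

Answer: 4D A0 3D 5D E3 90 C7

Derivation:
After char 0 ('T'=19): chars_in_quartet=1 acc=0x13 bytes_emitted=0
After char 1 ('a'=26): chars_in_quartet=2 acc=0x4DA bytes_emitted=0
After char 2 ('A'=0): chars_in_quartet=3 acc=0x13680 bytes_emitted=0
After char 3 ('9'=61): chars_in_quartet=4 acc=0x4DA03D -> emit 4D A0 3D, reset; bytes_emitted=3
After char 4 ('X'=23): chars_in_quartet=1 acc=0x17 bytes_emitted=3
After char 5 ('e'=30): chars_in_quartet=2 acc=0x5DE bytes_emitted=3
After char 6 ('O'=14): chars_in_quartet=3 acc=0x1778E bytes_emitted=3
After char 7 ('Q'=16): chars_in_quartet=4 acc=0x5DE390 -> emit 5D E3 90, reset; bytes_emitted=6
After char 8 ('x'=49): chars_in_quartet=1 acc=0x31 bytes_emitted=6
After char 9 ('w'=48): chars_in_quartet=2 acc=0xC70 bytes_emitted=6
Padding '==': partial quartet acc=0xC70 -> emit C7; bytes_emitted=7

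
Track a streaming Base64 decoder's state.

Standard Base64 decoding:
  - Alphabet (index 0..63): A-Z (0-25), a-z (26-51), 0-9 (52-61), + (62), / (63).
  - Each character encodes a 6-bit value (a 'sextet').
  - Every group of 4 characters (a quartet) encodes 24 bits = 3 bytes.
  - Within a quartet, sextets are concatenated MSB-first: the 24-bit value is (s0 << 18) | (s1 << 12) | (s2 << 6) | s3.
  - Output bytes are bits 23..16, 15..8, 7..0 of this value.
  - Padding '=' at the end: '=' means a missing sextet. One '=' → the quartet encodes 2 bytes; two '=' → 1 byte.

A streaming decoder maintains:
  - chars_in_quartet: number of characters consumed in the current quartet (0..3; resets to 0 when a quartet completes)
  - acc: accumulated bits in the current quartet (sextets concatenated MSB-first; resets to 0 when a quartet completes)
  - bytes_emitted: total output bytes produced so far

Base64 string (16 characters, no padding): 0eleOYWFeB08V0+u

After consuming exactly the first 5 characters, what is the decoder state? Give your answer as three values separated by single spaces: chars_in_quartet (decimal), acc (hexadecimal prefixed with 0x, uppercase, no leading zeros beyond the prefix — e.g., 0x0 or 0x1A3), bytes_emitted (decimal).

After char 0 ('0'=52): chars_in_quartet=1 acc=0x34 bytes_emitted=0
After char 1 ('e'=30): chars_in_quartet=2 acc=0xD1E bytes_emitted=0
After char 2 ('l'=37): chars_in_quartet=3 acc=0x347A5 bytes_emitted=0
After char 3 ('e'=30): chars_in_quartet=4 acc=0xD1E95E -> emit D1 E9 5E, reset; bytes_emitted=3
After char 4 ('O'=14): chars_in_quartet=1 acc=0xE bytes_emitted=3

Answer: 1 0xE 3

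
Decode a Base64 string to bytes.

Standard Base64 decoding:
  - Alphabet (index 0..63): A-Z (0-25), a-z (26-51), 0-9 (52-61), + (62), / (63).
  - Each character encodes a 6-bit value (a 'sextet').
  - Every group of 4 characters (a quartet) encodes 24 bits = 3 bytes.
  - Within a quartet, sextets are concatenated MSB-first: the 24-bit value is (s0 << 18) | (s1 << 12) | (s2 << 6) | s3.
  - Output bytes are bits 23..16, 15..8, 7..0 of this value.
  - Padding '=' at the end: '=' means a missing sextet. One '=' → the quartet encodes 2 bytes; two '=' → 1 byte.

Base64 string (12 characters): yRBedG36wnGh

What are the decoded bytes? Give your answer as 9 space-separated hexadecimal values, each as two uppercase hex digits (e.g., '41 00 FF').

After char 0 ('y'=50): chars_in_quartet=1 acc=0x32 bytes_emitted=0
After char 1 ('R'=17): chars_in_quartet=2 acc=0xC91 bytes_emitted=0
After char 2 ('B'=1): chars_in_quartet=3 acc=0x32441 bytes_emitted=0
After char 3 ('e'=30): chars_in_quartet=4 acc=0xC9105E -> emit C9 10 5E, reset; bytes_emitted=3
After char 4 ('d'=29): chars_in_quartet=1 acc=0x1D bytes_emitted=3
After char 5 ('G'=6): chars_in_quartet=2 acc=0x746 bytes_emitted=3
After char 6 ('3'=55): chars_in_quartet=3 acc=0x1D1B7 bytes_emitted=3
After char 7 ('6'=58): chars_in_quartet=4 acc=0x746DFA -> emit 74 6D FA, reset; bytes_emitted=6
After char 8 ('w'=48): chars_in_quartet=1 acc=0x30 bytes_emitted=6
After char 9 ('n'=39): chars_in_quartet=2 acc=0xC27 bytes_emitted=6
After char 10 ('G'=6): chars_in_quartet=3 acc=0x309C6 bytes_emitted=6
After char 11 ('h'=33): chars_in_quartet=4 acc=0xC271A1 -> emit C2 71 A1, reset; bytes_emitted=9

Answer: C9 10 5E 74 6D FA C2 71 A1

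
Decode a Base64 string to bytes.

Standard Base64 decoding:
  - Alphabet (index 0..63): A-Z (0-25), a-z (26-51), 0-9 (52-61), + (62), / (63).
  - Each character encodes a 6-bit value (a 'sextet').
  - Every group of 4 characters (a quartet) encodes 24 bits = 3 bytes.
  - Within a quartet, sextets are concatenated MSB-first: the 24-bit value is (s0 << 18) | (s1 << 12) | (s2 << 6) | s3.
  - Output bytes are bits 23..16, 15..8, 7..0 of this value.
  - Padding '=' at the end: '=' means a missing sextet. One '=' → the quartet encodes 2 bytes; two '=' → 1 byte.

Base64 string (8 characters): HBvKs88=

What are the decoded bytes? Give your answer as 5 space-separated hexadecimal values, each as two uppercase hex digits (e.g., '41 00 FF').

After char 0 ('H'=7): chars_in_quartet=1 acc=0x7 bytes_emitted=0
After char 1 ('B'=1): chars_in_quartet=2 acc=0x1C1 bytes_emitted=0
After char 2 ('v'=47): chars_in_quartet=3 acc=0x706F bytes_emitted=0
After char 3 ('K'=10): chars_in_quartet=4 acc=0x1C1BCA -> emit 1C 1B CA, reset; bytes_emitted=3
After char 4 ('s'=44): chars_in_quartet=1 acc=0x2C bytes_emitted=3
After char 5 ('8'=60): chars_in_quartet=2 acc=0xB3C bytes_emitted=3
After char 6 ('8'=60): chars_in_quartet=3 acc=0x2CF3C bytes_emitted=3
Padding '=': partial quartet acc=0x2CF3C -> emit B3 CF; bytes_emitted=5

Answer: 1C 1B CA B3 CF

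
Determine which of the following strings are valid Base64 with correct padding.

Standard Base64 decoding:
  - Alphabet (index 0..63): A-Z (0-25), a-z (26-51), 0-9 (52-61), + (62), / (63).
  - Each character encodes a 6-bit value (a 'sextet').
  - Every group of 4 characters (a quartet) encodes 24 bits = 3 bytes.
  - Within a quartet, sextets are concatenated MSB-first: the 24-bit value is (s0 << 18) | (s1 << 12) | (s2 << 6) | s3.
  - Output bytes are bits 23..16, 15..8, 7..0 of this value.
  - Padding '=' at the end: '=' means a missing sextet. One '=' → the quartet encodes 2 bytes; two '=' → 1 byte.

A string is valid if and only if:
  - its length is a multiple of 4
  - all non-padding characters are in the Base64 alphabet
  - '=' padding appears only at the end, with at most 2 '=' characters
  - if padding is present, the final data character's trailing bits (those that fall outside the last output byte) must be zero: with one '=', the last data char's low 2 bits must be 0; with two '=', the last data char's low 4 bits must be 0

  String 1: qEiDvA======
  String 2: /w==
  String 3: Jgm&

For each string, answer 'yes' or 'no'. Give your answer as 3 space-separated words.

Answer: no yes no

Derivation:
String 1: 'qEiDvA======' → invalid (6 pad chars (max 2))
String 2: '/w==' → valid
String 3: 'Jgm&' → invalid (bad char(s): ['&'])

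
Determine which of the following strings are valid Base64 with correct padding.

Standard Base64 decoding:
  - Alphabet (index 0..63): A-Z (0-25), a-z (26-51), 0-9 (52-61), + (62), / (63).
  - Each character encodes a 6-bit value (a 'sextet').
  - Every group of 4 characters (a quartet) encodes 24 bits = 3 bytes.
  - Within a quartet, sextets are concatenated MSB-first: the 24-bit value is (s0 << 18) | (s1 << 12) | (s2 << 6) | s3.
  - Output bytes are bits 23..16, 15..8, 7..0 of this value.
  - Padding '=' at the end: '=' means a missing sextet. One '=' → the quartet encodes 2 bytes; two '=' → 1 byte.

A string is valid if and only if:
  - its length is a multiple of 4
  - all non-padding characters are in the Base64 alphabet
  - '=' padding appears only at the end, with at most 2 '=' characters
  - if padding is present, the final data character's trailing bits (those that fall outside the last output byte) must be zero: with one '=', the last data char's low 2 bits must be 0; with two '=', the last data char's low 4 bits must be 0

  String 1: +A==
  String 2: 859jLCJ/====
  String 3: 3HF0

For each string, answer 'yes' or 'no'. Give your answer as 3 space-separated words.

String 1: '+A==' → valid
String 2: '859jLCJ/====' → invalid (4 pad chars (max 2))
String 3: '3HF0' → valid

Answer: yes no yes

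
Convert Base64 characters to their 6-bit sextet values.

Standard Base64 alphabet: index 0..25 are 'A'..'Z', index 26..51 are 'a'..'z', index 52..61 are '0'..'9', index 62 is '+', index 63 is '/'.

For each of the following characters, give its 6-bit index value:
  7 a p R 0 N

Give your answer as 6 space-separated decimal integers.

'7': 0..9 range, 52 + ord('7') − ord('0') = 59
'a': a..z range, 26 + ord('a') − ord('a') = 26
'p': a..z range, 26 + ord('p') − ord('a') = 41
'R': A..Z range, ord('R') − ord('A') = 17
'0': 0..9 range, 52 + ord('0') − ord('0') = 52
'N': A..Z range, ord('N') − ord('A') = 13

Answer: 59 26 41 17 52 13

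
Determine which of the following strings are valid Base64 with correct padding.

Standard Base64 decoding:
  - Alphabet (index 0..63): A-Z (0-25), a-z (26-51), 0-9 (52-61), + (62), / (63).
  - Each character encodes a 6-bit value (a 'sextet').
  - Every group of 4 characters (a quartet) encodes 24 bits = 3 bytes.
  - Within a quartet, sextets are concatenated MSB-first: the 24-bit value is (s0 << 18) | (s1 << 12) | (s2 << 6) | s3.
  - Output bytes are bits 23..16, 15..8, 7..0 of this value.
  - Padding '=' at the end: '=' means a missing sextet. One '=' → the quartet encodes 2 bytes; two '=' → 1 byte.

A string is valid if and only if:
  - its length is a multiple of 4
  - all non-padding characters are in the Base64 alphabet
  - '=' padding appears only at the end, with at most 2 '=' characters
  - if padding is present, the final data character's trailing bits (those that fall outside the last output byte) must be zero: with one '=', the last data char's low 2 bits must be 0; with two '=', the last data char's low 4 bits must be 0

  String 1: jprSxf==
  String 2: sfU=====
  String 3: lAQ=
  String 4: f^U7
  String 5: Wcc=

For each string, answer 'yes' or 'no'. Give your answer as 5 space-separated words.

Answer: no no yes no yes

Derivation:
String 1: 'jprSxf==' → invalid (bad trailing bits)
String 2: 'sfU=====' → invalid (5 pad chars (max 2))
String 3: 'lAQ=' → valid
String 4: 'f^U7' → invalid (bad char(s): ['^'])
String 5: 'Wcc=' → valid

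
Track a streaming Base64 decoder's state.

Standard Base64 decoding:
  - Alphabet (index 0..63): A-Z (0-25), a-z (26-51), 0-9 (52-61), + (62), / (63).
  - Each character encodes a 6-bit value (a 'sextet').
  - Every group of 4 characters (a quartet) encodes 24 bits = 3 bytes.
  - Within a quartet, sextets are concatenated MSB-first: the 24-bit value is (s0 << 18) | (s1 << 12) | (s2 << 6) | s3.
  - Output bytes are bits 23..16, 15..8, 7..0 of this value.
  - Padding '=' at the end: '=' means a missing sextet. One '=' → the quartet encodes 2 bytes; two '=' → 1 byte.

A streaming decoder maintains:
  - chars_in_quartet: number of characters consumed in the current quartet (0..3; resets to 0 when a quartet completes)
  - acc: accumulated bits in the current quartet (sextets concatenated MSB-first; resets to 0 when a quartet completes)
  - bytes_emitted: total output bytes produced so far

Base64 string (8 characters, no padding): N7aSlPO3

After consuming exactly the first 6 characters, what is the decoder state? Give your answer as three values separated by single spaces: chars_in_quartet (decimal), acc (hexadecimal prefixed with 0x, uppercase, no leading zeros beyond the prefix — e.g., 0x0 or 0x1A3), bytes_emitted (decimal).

Answer: 2 0x94F 3

Derivation:
After char 0 ('N'=13): chars_in_quartet=1 acc=0xD bytes_emitted=0
After char 1 ('7'=59): chars_in_quartet=2 acc=0x37B bytes_emitted=0
After char 2 ('a'=26): chars_in_quartet=3 acc=0xDEDA bytes_emitted=0
After char 3 ('S'=18): chars_in_quartet=4 acc=0x37B692 -> emit 37 B6 92, reset; bytes_emitted=3
After char 4 ('l'=37): chars_in_quartet=1 acc=0x25 bytes_emitted=3
After char 5 ('P'=15): chars_in_quartet=2 acc=0x94F bytes_emitted=3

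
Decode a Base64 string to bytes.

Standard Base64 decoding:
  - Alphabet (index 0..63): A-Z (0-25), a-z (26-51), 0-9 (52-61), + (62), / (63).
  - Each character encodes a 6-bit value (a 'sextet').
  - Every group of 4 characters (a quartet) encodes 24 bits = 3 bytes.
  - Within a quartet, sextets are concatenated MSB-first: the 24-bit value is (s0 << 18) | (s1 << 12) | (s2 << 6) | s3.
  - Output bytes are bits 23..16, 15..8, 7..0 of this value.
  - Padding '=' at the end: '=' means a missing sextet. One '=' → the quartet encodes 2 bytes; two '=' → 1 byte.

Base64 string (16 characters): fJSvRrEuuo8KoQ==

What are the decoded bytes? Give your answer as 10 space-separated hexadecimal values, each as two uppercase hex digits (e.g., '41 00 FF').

Answer: 7C 94 AF 46 B1 2E BA 8F 0A A1

Derivation:
After char 0 ('f'=31): chars_in_quartet=1 acc=0x1F bytes_emitted=0
After char 1 ('J'=9): chars_in_quartet=2 acc=0x7C9 bytes_emitted=0
After char 2 ('S'=18): chars_in_quartet=3 acc=0x1F252 bytes_emitted=0
After char 3 ('v'=47): chars_in_quartet=4 acc=0x7C94AF -> emit 7C 94 AF, reset; bytes_emitted=3
After char 4 ('R'=17): chars_in_quartet=1 acc=0x11 bytes_emitted=3
After char 5 ('r'=43): chars_in_quartet=2 acc=0x46B bytes_emitted=3
After char 6 ('E'=4): chars_in_quartet=3 acc=0x11AC4 bytes_emitted=3
After char 7 ('u'=46): chars_in_quartet=4 acc=0x46B12E -> emit 46 B1 2E, reset; bytes_emitted=6
After char 8 ('u'=46): chars_in_quartet=1 acc=0x2E bytes_emitted=6
After char 9 ('o'=40): chars_in_quartet=2 acc=0xBA8 bytes_emitted=6
After char 10 ('8'=60): chars_in_quartet=3 acc=0x2EA3C bytes_emitted=6
After char 11 ('K'=10): chars_in_quartet=4 acc=0xBA8F0A -> emit BA 8F 0A, reset; bytes_emitted=9
After char 12 ('o'=40): chars_in_quartet=1 acc=0x28 bytes_emitted=9
After char 13 ('Q'=16): chars_in_quartet=2 acc=0xA10 bytes_emitted=9
Padding '==': partial quartet acc=0xA10 -> emit A1; bytes_emitted=10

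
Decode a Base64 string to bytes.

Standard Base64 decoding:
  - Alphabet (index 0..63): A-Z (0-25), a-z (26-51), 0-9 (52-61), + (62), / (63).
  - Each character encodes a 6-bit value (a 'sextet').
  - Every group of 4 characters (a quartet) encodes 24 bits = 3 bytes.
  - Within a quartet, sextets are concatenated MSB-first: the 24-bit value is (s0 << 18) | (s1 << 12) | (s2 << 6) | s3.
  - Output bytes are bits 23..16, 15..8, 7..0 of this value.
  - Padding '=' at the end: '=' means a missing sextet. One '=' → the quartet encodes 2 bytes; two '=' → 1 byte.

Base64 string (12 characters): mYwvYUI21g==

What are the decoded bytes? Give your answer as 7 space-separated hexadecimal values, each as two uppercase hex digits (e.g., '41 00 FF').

Answer: 99 8C 2F 61 42 36 D6

Derivation:
After char 0 ('m'=38): chars_in_quartet=1 acc=0x26 bytes_emitted=0
After char 1 ('Y'=24): chars_in_quartet=2 acc=0x998 bytes_emitted=0
After char 2 ('w'=48): chars_in_quartet=3 acc=0x26630 bytes_emitted=0
After char 3 ('v'=47): chars_in_quartet=4 acc=0x998C2F -> emit 99 8C 2F, reset; bytes_emitted=3
After char 4 ('Y'=24): chars_in_quartet=1 acc=0x18 bytes_emitted=3
After char 5 ('U'=20): chars_in_quartet=2 acc=0x614 bytes_emitted=3
After char 6 ('I'=8): chars_in_quartet=3 acc=0x18508 bytes_emitted=3
After char 7 ('2'=54): chars_in_quartet=4 acc=0x614236 -> emit 61 42 36, reset; bytes_emitted=6
After char 8 ('1'=53): chars_in_quartet=1 acc=0x35 bytes_emitted=6
After char 9 ('g'=32): chars_in_quartet=2 acc=0xD60 bytes_emitted=6
Padding '==': partial quartet acc=0xD60 -> emit D6; bytes_emitted=7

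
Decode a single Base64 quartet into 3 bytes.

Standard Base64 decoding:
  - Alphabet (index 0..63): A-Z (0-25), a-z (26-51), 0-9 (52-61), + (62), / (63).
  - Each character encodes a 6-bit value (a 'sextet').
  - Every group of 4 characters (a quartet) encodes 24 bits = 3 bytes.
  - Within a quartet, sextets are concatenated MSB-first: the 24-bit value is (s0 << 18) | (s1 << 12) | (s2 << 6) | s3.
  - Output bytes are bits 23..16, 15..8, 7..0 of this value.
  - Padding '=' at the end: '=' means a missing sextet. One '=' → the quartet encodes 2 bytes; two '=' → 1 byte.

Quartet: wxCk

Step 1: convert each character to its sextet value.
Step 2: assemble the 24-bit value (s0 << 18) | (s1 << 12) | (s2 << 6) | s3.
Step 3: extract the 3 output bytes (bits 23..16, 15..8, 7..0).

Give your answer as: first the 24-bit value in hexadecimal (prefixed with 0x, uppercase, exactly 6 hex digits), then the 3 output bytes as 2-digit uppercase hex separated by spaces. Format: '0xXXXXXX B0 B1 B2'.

Answer: 0xC310A4 C3 10 A4

Derivation:
Sextets: w=48, x=49, C=2, k=36
24-bit: (48<<18) | (49<<12) | (2<<6) | 36
      = 0xC00000 | 0x031000 | 0x000080 | 0x000024
      = 0xC310A4
Bytes: (v>>16)&0xFF=C3, (v>>8)&0xFF=10, v&0xFF=A4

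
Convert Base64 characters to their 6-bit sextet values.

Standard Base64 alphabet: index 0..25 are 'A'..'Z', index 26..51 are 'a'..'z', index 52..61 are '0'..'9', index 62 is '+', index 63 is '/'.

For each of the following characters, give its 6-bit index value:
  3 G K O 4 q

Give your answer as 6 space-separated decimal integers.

'3': 0..9 range, 52 + ord('3') − ord('0') = 55
'G': A..Z range, ord('G') − ord('A') = 6
'K': A..Z range, ord('K') − ord('A') = 10
'O': A..Z range, ord('O') − ord('A') = 14
'4': 0..9 range, 52 + ord('4') − ord('0') = 56
'q': a..z range, 26 + ord('q') − ord('a') = 42

Answer: 55 6 10 14 56 42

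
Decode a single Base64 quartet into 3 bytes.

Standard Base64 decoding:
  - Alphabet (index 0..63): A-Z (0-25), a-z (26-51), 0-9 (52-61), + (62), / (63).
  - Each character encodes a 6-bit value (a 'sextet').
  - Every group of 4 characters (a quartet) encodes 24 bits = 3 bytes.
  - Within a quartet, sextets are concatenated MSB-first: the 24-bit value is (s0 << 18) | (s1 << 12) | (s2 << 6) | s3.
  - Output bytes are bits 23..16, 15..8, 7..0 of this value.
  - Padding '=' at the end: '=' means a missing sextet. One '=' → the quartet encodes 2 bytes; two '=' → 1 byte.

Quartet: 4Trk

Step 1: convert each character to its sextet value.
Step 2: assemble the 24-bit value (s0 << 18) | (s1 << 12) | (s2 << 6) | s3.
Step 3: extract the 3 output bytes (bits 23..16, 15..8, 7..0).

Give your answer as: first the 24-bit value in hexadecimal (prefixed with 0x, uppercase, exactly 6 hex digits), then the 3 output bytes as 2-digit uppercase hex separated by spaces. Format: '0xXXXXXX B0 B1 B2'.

Answer: 0xE13AE4 E1 3A E4

Derivation:
Sextets: 4=56, T=19, r=43, k=36
24-bit: (56<<18) | (19<<12) | (43<<6) | 36
      = 0xE00000 | 0x013000 | 0x000AC0 | 0x000024
      = 0xE13AE4
Bytes: (v>>16)&0xFF=E1, (v>>8)&0xFF=3A, v&0xFF=E4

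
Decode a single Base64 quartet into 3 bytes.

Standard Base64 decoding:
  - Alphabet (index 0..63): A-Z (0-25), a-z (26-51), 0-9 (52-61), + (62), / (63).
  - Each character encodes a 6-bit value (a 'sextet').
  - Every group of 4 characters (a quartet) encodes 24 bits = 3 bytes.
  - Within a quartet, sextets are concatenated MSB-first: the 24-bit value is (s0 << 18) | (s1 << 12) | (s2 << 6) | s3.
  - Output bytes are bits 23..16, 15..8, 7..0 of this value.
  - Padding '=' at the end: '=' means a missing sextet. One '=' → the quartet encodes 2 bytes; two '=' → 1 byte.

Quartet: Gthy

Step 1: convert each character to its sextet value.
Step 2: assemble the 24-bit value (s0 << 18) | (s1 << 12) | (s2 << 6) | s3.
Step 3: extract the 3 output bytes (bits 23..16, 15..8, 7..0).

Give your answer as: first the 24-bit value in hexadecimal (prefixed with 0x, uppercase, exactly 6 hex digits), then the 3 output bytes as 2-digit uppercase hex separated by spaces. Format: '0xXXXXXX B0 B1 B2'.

Sextets: G=6, t=45, h=33, y=50
24-bit: (6<<18) | (45<<12) | (33<<6) | 50
      = 0x180000 | 0x02D000 | 0x000840 | 0x000032
      = 0x1AD872
Bytes: (v>>16)&0xFF=1A, (v>>8)&0xFF=D8, v&0xFF=72

Answer: 0x1AD872 1A D8 72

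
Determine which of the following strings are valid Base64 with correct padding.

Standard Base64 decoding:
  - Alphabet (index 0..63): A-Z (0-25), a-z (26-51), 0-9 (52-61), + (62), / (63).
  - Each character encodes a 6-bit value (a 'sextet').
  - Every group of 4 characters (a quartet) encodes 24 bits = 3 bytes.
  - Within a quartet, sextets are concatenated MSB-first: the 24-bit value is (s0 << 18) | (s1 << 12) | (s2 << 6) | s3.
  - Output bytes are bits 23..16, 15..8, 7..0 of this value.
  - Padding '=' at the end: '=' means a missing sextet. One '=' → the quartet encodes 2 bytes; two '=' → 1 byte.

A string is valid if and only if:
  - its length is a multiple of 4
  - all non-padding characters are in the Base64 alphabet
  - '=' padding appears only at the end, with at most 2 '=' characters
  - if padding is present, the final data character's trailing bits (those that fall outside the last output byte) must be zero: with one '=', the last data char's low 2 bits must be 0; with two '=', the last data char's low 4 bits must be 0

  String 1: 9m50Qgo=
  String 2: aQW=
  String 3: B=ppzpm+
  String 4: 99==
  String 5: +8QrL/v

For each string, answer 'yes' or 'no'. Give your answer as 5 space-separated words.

Answer: yes no no no no

Derivation:
String 1: '9m50Qgo=' → valid
String 2: 'aQW=' → invalid (bad trailing bits)
String 3: 'B=ppzpm+' → invalid (bad char(s): ['=']; '=' in middle)
String 4: '99==' → invalid (bad trailing bits)
String 5: '+8QrL/v' → invalid (len=7 not mult of 4)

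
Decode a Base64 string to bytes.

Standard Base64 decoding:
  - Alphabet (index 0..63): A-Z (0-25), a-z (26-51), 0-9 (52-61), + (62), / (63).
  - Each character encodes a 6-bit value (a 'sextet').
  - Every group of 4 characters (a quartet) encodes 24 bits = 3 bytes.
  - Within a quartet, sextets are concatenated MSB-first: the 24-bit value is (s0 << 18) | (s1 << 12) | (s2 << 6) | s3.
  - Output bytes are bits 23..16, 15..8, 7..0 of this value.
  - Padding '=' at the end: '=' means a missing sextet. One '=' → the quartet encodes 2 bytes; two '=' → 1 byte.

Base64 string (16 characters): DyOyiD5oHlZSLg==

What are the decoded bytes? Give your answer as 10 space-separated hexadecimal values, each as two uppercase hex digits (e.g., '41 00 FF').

Answer: 0F 23 B2 88 3E 68 1E 56 52 2E

Derivation:
After char 0 ('D'=3): chars_in_quartet=1 acc=0x3 bytes_emitted=0
After char 1 ('y'=50): chars_in_quartet=2 acc=0xF2 bytes_emitted=0
After char 2 ('O'=14): chars_in_quartet=3 acc=0x3C8E bytes_emitted=0
After char 3 ('y'=50): chars_in_quartet=4 acc=0xF23B2 -> emit 0F 23 B2, reset; bytes_emitted=3
After char 4 ('i'=34): chars_in_quartet=1 acc=0x22 bytes_emitted=3
After char 5 ('D'=3): chars_in_quartet=2 acc=0x883 bytes_emitted=3
After char 6 ('5'=57): chars_in_quartet=3 acc=0x220F9 bytes_emitted=3
After char 7 ('o'=40): chars_in_quartet=4 acc=0x883E68 -> emit 88 3E 68, reset; bytes_emitted=6
After char 8 ('H'=7): chars_in_quartet=1 acc=0x7 bytes_emitted=6
After char 9 ('l'=37): chars_in_quartet=2 acc=0x1E5 bytes_emitted=6
After char 10 ('Z'=25): chars_in_quartet=3 acc=0x7959 bytes_emitted=6
After char 11 ('S'=18): chars_in_quartet=4 acc=0x1E5652 -> emit 1E 56 52, reset; bytes_emitted=9
After char 12 ('L'=11): chars_in_quartet=1 acc=0xB bytes_emitted=9
After char 13 ('g'=32): chars_in_quartet=2 acc=0x2E0 bytes_emitted=9
Padding '==': partial quartet acc=0x2E0 -> emit 2E; bytes_emitted=10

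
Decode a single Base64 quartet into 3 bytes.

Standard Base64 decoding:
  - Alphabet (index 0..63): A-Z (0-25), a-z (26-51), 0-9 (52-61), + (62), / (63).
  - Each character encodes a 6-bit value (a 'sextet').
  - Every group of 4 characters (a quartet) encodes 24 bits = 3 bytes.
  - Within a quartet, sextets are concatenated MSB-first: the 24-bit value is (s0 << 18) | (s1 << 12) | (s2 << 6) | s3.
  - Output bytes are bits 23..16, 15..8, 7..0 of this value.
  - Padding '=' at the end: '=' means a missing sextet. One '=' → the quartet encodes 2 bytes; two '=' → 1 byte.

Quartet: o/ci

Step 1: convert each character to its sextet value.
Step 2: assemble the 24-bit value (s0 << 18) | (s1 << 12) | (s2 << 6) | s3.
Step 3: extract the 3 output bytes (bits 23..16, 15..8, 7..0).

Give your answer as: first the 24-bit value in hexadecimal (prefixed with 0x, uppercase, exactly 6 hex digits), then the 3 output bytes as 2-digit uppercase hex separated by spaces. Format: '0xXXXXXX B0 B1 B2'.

Answer: 0xA3F722 A3 F7 22

Derivation:
Sextets: o=40, /=63, c=28, i=34
24-bit: (40<<18) | (63<<12) | (28<<6) | 34
      = 0xA00000 | 0x03F000 | 0x000700 | 0x000022
      = 0xA3F722
Bytes: (v>>16)&0xFF=A3, (v>>8)&0xFF=F7, v&0xFF=22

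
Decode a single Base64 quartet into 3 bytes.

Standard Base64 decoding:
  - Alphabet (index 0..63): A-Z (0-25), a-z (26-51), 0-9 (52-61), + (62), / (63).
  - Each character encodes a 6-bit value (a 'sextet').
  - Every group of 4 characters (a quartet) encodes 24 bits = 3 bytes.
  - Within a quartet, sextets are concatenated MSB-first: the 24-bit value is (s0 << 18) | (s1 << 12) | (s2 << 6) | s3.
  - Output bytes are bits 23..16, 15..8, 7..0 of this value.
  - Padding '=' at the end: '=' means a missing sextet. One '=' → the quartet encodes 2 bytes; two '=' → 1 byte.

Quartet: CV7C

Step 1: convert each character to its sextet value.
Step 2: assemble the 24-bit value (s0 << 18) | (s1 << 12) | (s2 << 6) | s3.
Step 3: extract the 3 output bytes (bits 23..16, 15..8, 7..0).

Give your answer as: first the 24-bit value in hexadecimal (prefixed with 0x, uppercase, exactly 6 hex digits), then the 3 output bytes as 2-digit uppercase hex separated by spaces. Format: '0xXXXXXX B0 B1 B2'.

Answer: 0x095EC2 09 5E C2

Derivation:
Sextets: C=2, V=21, 7=59, C=2
24-bit: (2<<18) | (21<<12) | (59<<6) | 2
      = 0x080000 | 0x015000 | 0x000EC0 | 0x000002
      = 0x095EC2
Bytes: (v>>16)&0xFF=09, (v>>8)&0xFF=5E, v&0xFF=C2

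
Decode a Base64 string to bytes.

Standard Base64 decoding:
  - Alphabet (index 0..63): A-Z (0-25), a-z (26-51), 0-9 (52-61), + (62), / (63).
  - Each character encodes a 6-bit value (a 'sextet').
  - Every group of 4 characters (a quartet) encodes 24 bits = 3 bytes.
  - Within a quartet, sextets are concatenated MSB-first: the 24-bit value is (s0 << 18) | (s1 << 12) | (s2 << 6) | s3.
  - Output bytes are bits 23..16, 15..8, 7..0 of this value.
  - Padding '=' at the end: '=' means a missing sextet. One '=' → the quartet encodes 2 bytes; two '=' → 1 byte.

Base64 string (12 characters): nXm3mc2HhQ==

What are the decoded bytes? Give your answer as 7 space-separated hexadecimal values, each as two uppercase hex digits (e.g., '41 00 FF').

After char 0 ('n'=39): chars_in_quartet=1 acc=0x27 bytes_emitted=0
After char 1 ('X'=23): chars_in_quartet=2 acc=0x9D7 bytes_emitted=0
After char 2 ('m'=38): chars_in_quartet=3 acc=0x275E6 bytes_emitted=0
After char 3 ('3'=55): chars_in_quartet=4 acc=0x9D79B7 -> emit 9D 79 B7, reset; bytes_emitted=3
After char 4 ('m'=38): chars_in_quartet=1 acc=0x26 bytes_emitted=3
After char 5 ('c'=28): chars_in_quartet=2 acc=0x99C bytes_emitted=3
After char 6 ('2'=54): chars_in_quartet=3 acc=0x26736 bytes_emitted=3
After char 7 ('H'=7): chars_in_quartet=4 acc=0x99CD87 -> emit 99 CD 87, reset; bytes_emitted=6
After char 8 ('h'=33): chars_in_quartet=1 acc=0x21 bytes_emitted=6
After char 9 ('Q'=16): chars_in_quartet=2 acc=0x850 bytes_emitted=6
Padding '==': partial quartet acc=0x850 -> emit 85; bytes_emitted=7

Answer: 9D 79 B7 99 CD 87 85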